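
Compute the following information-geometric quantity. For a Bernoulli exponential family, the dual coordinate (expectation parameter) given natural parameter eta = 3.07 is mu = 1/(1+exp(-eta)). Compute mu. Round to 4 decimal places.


Dual coordinate (expectation parameter) for Bernoulli:
mu = 1/(1+exp(-eta)).
eta = 3.07.
exp(-eta) = exp(-3.07) = 0.046421.
mu = 1/(1+0.046421) = 0.9556

0.9556


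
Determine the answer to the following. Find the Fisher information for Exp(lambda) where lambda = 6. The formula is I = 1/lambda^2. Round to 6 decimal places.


Fisher information for exponential: I(lambda) = 1/lambda^2.
lambda = 6, lambda^2 = 36.
I = 1/36 = 0.027778

0.027778


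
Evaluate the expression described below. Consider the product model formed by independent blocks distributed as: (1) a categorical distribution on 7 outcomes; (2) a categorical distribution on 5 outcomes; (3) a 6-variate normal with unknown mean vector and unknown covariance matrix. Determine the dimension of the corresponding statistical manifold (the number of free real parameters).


The dimension of a statistical manifold equals the number of free
(independent) real parameters of the model. For a product of independent
blocks the parameter counts add.
- categorical on 7 outcomes (probabilities sum to 1): 7-1 = 6.
- categorical on 5 outcomes (probabilities sum to 1): 5-1 = 4.
- 6-variate normal: 6 (mean) + 6*7/2 = 21 (symmetric covariance) = 27.
Total = 6 + 4 + 27 = 37.
Dimension = 37

37


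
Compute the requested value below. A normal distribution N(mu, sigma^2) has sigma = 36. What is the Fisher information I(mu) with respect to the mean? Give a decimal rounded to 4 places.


The Fisher information for the mean of a normal distribution is I(mu) = 1/sigma^2.
sigma = 36, so sigma^2 = 1296.
I(mu) = 1/1296 = 0.0008

0.0008


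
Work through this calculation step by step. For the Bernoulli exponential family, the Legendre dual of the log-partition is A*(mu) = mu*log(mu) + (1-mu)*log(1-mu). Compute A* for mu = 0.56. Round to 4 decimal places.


Legendre transform for Bernoulli:
A*(mu) = mu*log(mu) + (1-mu)*log(1-mu).
mu = 0.56, 1-mu = 0.44.
mu*log(mu) = 0.56*log(0.56) = -0.324698.
(1-mu)*log(1-mu) = 0.44*log(0.44) = -0.361231.
A* = -0.324698 + -0.361231 = -0.6859

-0.6859


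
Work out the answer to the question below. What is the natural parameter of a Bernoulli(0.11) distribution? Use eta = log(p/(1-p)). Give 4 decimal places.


Natural parameter for Bernoulli: eta = log(p/(1-p)).
p = 0.11, 1-p = 0.89.
p/(1-p) = 0.123596.
eta = log(0.123596) = -2.0907

-2.0907


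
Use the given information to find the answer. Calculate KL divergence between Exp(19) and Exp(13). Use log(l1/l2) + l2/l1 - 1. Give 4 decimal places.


KL divergence for exponential family:
KL = log(l1/l2) + l2/l1 - 1.
log(19/13) = 0.37949.
13/19 = 0.684211.
KL = 0.37949 + 0.684211 - 1 = 0.0637

0.0637


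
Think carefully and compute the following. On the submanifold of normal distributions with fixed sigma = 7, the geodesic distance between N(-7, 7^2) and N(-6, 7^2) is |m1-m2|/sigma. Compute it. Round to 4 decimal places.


On the fixed-variance normal subfamily, geodesic distance = |m1-m2|/sigma.
|-7 - -6| = 1.
sigma = 7.
d = 1/7 = 0.1429

0.1429


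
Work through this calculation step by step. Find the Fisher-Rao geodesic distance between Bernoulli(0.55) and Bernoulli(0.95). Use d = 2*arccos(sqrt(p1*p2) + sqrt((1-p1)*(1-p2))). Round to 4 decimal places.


Geodesic distance on Bernoulli manifold:
d(p1,p2) = 2*arccos(sqrt(p1*p2) + sqrt((1-p1)*(1-p2))).
sqrt(p1*p2) = sqrt(0.55*0.95) = 0.722842.
sqrt((1-p1)*(1-p2)) = sqrt(0.45*0.05) = 0.15.
arg = 0.722842 + 0.15 = 0.872842.
d = 2*arccos(0.872842) = 1.0196

1.0196


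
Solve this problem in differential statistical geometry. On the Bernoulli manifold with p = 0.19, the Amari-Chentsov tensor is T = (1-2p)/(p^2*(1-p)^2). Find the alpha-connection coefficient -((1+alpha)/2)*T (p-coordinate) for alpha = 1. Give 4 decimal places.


Skewness (Amari-Chentsov) tensor: T = (1-2p)/(p^2*(1-p)^2).
p = 0.19, 1-2p = 0.62, p^2 = 0.0361, (1-p)^2 = 0.6561.
T = 0.62/(0.0361 * 0.6561) = 26.176673.
In the p-coordinate, Gamma^(alpha) = Gamma^(0) - (alpha/2)*T with Gamma^(0) = (1/2)*g'(p) = -T/2,
so Gamma^(alpha) = -((1+alpha)/2)*T.
alpha = 1, -(1+alpha)/2 = -1.0.
Gamma = -1.0 * 26.176673 = -26.1767

-26.1767


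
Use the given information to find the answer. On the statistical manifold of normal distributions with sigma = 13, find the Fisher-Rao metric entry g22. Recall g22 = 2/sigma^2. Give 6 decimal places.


For the 2-parameter normal family, the Fisher metric has:
  g11 = 1/sigma^2, g22 = 2/sigma^2.
sigma = 13, sigma^2 = 169.
g22 = 0.011834

0.011834


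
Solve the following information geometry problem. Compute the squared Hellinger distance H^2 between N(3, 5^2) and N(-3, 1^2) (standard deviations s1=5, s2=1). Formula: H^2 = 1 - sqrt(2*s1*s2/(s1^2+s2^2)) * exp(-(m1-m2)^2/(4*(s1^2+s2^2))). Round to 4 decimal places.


Squared Hellinger distance for Gaussians:
H^2 = 1 - sqrt(2*s1*s2/(s1^2+s2^2)) * exp(-(m1-m2)^2/(4*(s1^2+s2^2))).
s1^2 = 25, s2^2 = 1, s1^2+s2^2 = 26.
sqrt(2*5*1/(26)) = 0.620174.
(m1-m2)^2 = (6)^2 = 36.
exp(-36/(4*26)) = exp(-0.346154) = 0.707404.
H^2 = 1 - 0.620174*0.707404 = 0.5613

0.5613


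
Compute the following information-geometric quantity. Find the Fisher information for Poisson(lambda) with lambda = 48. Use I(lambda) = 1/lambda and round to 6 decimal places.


Fisher information for Poisson: I(lambda) = 1/lambda.
lambda = 48.
I(lambda) = 1/48 = 0.020833

0.020833


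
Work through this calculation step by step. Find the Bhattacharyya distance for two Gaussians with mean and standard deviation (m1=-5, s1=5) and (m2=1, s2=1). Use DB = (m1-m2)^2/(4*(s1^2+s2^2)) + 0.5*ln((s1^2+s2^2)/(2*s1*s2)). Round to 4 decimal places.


Bhattacharyya distance between two Gaussians:
DB = (m1-m2)^2/(4*(s1^2+s2^2)) + (1/2)*ln((s1^2+s2^2)/(2*s1*s2)).
(m1-m2)^2 = (-6)^2 = 36.
s1^2+s2^2 = 25 + 1 = 26.
term1 = 36/104 = 0.346154.
term2 = 0.5*ln(26/10.0) = 0.477756.
DB = 0.346154 + 0.477756 = 0.8239

0.8239


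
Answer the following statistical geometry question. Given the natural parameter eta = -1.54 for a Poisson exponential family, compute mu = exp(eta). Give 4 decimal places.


Expectation parameter for Poisson exponential family:
mu = exp(eta).
eta = -1.54.
mu = exp(-1.54) = 0.2144

0.2144


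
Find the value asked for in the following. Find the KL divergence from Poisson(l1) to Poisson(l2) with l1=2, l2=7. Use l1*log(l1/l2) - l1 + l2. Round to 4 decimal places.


KL divergence for Poisson:
KL = l1*log(l1/l2) - l1 + l2.
l1 = 2, l2 = 7.
log(2/7) = -1.252763.
l1*log(l1/l2) = 2 * -1.252763 = -2.505526.
KL = -2.505526 - 2 + 7 = 2.4945

2.4945


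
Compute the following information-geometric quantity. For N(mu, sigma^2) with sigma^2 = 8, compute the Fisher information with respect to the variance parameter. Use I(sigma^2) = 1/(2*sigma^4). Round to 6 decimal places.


Fisher information for variance: I(sigma^2) = 1/(2*sigma^4).
sigma^2 = 8, so sigma^4 = 64.
I = 1/(2*64) = 1/128 = 0.007813

0.007813


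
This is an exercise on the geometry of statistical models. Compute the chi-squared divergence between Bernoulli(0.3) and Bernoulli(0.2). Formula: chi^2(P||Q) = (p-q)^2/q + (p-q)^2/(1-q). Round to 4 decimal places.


Chi-squared divergence between Bernoulli distributions:
chi^2 = (p-q)^2/q + (p-q)^2/(1-q).
p = 0.3, q = 0.2, p-q = 0.1.
(p-q)^2 = 0.01.
term1 = 0.01/0.2 = 0.05.
term2 = 0.01/0.8 = 0.0125.
chi^2 = 0.05 + 0.0125 = 0.0625

0.0625


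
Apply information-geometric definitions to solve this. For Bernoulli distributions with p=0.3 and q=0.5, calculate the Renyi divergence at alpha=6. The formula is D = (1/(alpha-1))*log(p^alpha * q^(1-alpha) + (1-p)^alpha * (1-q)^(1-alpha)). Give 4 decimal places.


Renyi divergence of order alpha between Bernoulli distributions:
D = (1/(alpha-1))*log(p^alpha * q^(1-alpha) + (1-p)^alpha * (1-q)^(1-alpha)).
alpha = 6, p = 0.3, q = 0.5.
p^alpha * q^(1-alpha) = 0.3^6 * 0.5^-5 = 0.023328.
(1-p)^alpha * (1-q)^(1-alpha) = 0.7^6 * 0.5^-5 = 3.764768.
sum = 0.023328 + 3.764768 = 3.788096.
D = (1/5)*log(3.788096) = 0.2664

0.2664


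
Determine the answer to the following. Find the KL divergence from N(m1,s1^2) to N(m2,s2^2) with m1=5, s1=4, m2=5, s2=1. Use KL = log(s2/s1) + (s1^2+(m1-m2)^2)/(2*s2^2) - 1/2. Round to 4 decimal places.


KL divergence between normal distributions:
KL = log(s2/s1) + (s1^2 + (m1-m2)^2)/(2*s2^2) - 1/2.
log(1/4) = -1.386294.
(4^2 + (5-5)^2)/(2*1^2) = (16 + 0)/2 = 8.0.
KL = -1.386294 + 8.0 - 0.5 = 6.1137

6.1137


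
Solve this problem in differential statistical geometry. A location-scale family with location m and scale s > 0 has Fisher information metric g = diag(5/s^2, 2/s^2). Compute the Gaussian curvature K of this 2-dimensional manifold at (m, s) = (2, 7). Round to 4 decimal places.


The metric has the form g = (A dm^2 + B ds^2)/s^2 with A = 5, B = 2.
Substitute u = sqrt(A/B)*m: g = B*(du^2 + ds^2)/s^2, i.e. B times the
Poincare upper half-plane metric, which has constant Gaussian curvature -1.
Scaling a 2D metric by a constant c divides the Gaussian curvature by c,
so K = -1/B = -1/(2) = -0.5000 everywhere (the point (m, s) = (2, 7) is irrelevant:
the curvature is constant).
The requested Gaussian curvature is K = -0.5000.

-0.5000


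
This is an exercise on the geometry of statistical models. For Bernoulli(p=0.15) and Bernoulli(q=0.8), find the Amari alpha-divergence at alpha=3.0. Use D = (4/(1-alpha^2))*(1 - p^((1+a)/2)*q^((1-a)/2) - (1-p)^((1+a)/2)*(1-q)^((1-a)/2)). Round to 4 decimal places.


Amari alpha-divergence:
D = (4/(1-alpha^2))*(1 - p^((1+a)/2)*q^((1-a)/2) - (1-p)^((1+a)/2)*(1-q)^((1-a)/2)).
alpha = 3.0, p = 0.15, q = 0.8.
e1 = (1+alpha)/2 = 2.0, e2 = (1-alpha)/2 = -1.0.
t1 = p^e1 * q^e2 = 0.15^2.0 * 0.8^-1.0 = 0.028125.
t2 = (1-p)^e1 * (1-q)^e2 = 0.85^2.0 * 0.2^-1.0 = 3.6125.
4/(1-alpha^2) = -0.5.
D = -0.5*(1 - 0.028125 - 3.6125) = 1.3203

1.3203


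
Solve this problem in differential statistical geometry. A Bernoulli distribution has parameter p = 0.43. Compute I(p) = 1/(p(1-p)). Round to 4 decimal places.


For Bernoulli(p), Fisher information is I(p) = 1/(p*(1-p)).
p = 0.43, 1-p = 0.57.
p*(1-p) = 0.2451.
I(p) = 1/0.2451 = 4.0800

4.0800


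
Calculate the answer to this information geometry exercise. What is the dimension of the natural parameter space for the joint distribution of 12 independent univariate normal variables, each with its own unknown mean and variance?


Exponential family dimension calculation:
Each univariate normal has two natural parameters (mu/sigma^2 and -1/(2 sigma^2)).
With 12 independent components, dim = 2 * 12 = 24.

24


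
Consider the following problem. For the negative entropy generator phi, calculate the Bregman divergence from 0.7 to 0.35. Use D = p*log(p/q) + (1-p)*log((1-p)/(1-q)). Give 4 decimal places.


Bregman divergence with negative entropy generator:
D = p*log(p/q) + (1-p)*log((1-p)/(1-q)).
p = 0.7, q = 0.35.
p*log(p/q) = 0.7*log(0.7/0.35) = 0.485203.
(1-p)*log((1-p)/(1-q)) = 0.3*log(0.3/0.65) = -0.231957.
D = 0.485203 + -0.231957 = 0.2532

0.2532


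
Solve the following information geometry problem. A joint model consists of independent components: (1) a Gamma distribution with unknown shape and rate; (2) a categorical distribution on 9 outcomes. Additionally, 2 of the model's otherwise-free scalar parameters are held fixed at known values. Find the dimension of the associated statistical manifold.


The dimension of a statistical manifold equals the number of free
(independent) real parameters of the model. For a product of independent
blocks the parameter counts add.
- Gamma (shape, rate): 2.
- categorical on 9 outcomes (probabilities sum to 1): 9-1 = 8.
Total = 2 + 8 = 10.
2 parameter(s) fixed at known values: 10 - 2 = 8.
Dimension = 8

8


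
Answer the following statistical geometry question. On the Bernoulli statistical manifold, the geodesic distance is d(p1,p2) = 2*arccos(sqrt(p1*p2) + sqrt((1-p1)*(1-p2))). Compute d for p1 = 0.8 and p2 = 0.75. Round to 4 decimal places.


Geodesic distance on Bernoulli manifold:
d(p1,p2) = 2*arccos(sqrt(p1*p2) + sqrt((1-p1)*(1-p2))).
sqrt(p1*p2) = sqrt(0.8*0.75) = 0.774597.
sqrt((1-p1)*(1-p2)) = sqrt(0.2*0.25) = 0.223607.
arg = 0.774597 + 0.223607 = 0.998203.
d = 2*arccos(0.998203) = 0.1199

0.1199


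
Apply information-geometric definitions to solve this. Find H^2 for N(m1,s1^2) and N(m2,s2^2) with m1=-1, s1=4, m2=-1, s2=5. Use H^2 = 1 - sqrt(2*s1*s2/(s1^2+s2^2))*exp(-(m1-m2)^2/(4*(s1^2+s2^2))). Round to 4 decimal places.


Squared Hellinger distance for Gaussians:
H^2 = 1 - sqrt(2*s1*s2/(s1^2+s2^2)) * exp(-(m1-m2)^2/(4*(s1^2+s2^2))).
s1^2 = 16, s2^2 = 25, s1^2+s2^2 = 41.
sqrt(2*4*5/(41)) = 0.98773.
(m1-m2)^2 = (0)^2 = 0.
exp(-0/(4*41)) = exp(0.0) = 1.0.
H^2 = 1 - 0.98773*1.0 = 0.0123

0.0123


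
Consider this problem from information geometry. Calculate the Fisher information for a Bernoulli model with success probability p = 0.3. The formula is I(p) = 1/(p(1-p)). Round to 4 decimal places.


For Bernoulli(p), Fisher information is I(p) = 1/(p*(1-p)).
p = 0.3, 1-p = 0.7.
p*(1-p) = 0.21.
I(p) = 1/0.21 = 4.7619

4.7619


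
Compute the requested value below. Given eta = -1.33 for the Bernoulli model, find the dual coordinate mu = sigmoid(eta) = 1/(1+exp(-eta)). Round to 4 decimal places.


Dual coordinate (expectation parameter) for Bernoulli:
mu = 1/(1+exp(-eta)).
eta = -1.33.
exp(-eta) = exp(1.33) = 3.781043.
mu = 1/(1+3.781043) = 0.2092

0.2092


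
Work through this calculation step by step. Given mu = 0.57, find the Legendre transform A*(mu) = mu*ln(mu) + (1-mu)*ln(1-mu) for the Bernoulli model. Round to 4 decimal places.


Legendre transform for Bernoulli:
A*(mu) = mu*log(mu) + (1-mu)*log(1-mu).
mu = 0.57, 1-mu = 0.43.
mu*log(mu) = 0.57*log(0.57) = -0.320408.
(1-mu)*log(1-mu) = 0.43*log(0.43) = -0.362907.
A* = -0.320408 + -0.362907 = -0.6833

-0.6833


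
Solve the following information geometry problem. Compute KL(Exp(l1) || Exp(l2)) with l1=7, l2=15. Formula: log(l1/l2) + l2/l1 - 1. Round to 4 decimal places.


KL divergence for exponential family:
KL = log(l1/l2) + l2/l1 - 1.
log(7/15) = -0.76214.
15/7 = 2.142857.
KL = -0.76214 + 2.142857 - 1 = 0.3807

0.3807


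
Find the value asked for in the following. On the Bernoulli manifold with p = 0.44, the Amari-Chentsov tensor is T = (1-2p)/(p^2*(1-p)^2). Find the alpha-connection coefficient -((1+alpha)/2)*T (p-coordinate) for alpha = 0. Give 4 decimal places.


Skewness (Amari-Chentsov) tensor: T = (1-2p)/(p^2*(1-p)^2).
p = 0.44, 1-2p = 0.12, p^2 = 0.1936, (1-p)^2 = 0.3136.
T = 0.12/(0.1936 * 0.3136) = 1.976514.
In the p-coordinate, Gamma^(alpha) = Gamma^(0) - (alpha/2)*T with Gamma^(0) = (1/2)*g'(p) = -T/2,
so Gamma^(alpha) = -((1+alpha)/2)*T.
alpha = 0, -(1+alpha)/2 = -0.5.
Gamma = -0.5 * 1.976514 = -0.9883

-0.9883


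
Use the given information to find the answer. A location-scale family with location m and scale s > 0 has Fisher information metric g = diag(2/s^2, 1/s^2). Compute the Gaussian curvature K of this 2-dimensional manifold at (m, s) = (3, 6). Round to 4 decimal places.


The metric has the form g = (A dm^2 + B ds^2)/s^2 with A = 2, B = 1.
Substitute u = sqrt(A/B)*m: g = B*(du^2 + ds^2)/s^2, i.e. B times the
Poincare upper half-plane metric, which has constant Gaussian curvature -1.
Scaling a 2D metric by a constant c divides the Gaussian curvature by c,
so K = -1/B = -1/(1) = -1.0000 everywhere (the point (m, s) = (3, 6) is irrelevant:
the curvature is constant).
The requested Gaussian curvature is K = -1.0000.

-1.0000


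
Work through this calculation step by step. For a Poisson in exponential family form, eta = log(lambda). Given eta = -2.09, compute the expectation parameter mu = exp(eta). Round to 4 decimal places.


Expectation parameter for Poisson exponential family:
mu = exp(eta).
eta = -2.09.
mu = exp(-2.09) = 0.1237

0.1237


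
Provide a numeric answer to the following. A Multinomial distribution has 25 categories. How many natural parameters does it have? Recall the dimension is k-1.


Exponential family dimension calculation:
For Multinomial with k=25 categories, dim = k-1 = 24.

24


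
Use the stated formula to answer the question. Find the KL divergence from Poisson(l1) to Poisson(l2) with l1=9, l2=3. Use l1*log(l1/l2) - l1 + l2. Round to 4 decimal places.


KL divergence for Poisson:
KL = l1*log(l1/l2) - l1 + l2.
l1 = 9, l2 = 3.
log(9/3) = 1.098612.
l1*log(l1/l2) = 9 * 1.098612 = 9.887511.
KL = 9.887511 - 9 + 3 = 3.8875

3.8875


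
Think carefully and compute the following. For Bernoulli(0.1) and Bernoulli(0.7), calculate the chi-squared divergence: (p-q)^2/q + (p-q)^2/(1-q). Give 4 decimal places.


Chi-squared divergence between Bernoulli distributions:
chi^2 = (p-q)^2/q + (p-q)^2/(1-q).
p = 0.1, q = 0.7, p-q = -0.6.
(p-q)^2 = 0.36.
term1 = 0.36/0.7 = 0.514286.
term2 = 0.36/0.3 = 1.2.
chi^2 = 0.514286 + 1.2 = 1.7143

1.7143


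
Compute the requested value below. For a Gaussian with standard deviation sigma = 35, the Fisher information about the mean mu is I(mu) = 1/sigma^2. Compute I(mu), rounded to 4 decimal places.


The Fisher information for the mean of a normal distribution is I(mu) = 1/sigma^2.
sigma = 35, so sigma^2 = 1225.
I(mu) = 1/1225 = 0.0008

0.0008


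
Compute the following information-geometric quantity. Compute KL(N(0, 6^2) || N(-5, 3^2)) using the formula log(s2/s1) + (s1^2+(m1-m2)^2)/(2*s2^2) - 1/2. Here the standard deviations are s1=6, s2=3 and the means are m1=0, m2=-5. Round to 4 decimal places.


KL divergence between normal distributions:
KL = log(s2/s1) + (s1^2 + (m1-m2)^2)/(2*s2^2) - 1/2.
log(3/6) = -0.693147.
(6^2 + (0--5)^2)/(2*3^2) = (36 + 25)/18 = 3.388889.
KL = -0.693147 + 3.388889 - 0.5 = 2.1957

2.1957


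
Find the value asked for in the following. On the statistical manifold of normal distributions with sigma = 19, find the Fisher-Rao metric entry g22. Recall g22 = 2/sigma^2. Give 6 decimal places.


For the 2-parameter normal family, the Fisher metric has:
  g11 = 1/sigma^2, g22 = 2/sigma^2.
sigma = 19, sigma^2 = 361.
g22 = 0.005540

0.005540


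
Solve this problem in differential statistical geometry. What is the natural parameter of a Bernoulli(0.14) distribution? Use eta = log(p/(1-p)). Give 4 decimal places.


Natural parameter for Bernoulli: eta = log(p/(1-p)).
p = 0.14, 1-p = 0.86.
p/(1-p) = 0.162791.
eta = log(0.162791) = -1.8153

-1.8153


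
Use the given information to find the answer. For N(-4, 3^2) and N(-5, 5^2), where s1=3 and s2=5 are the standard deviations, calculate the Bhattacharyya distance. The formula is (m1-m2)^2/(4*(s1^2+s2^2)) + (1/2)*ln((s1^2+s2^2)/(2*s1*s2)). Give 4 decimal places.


Bhattacharyya distance between two Gaussians:
DB = (m1-m2)^2/(4*(s1^2+s2^2)) + (1/2)*ln((s1^2+s2^2)/(2*s1*s2)).
(m1-m2)^2 = (1)^2 = 1.
s1^2+s2^2 = 9 + 25 = 34.
term1 = 1/136 = 0.007353.
term2 = 0.5*ln(34/30.0) = 0.062582.
DB = 0.007353 + 0.062582 = 0.0699

0.0699


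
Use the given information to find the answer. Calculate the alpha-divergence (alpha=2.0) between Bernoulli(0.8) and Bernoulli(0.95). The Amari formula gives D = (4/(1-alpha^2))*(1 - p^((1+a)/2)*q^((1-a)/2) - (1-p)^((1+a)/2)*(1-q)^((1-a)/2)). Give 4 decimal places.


Amari alpha-divergence:
D = (4/(1-alpha^2))*(1 - p^((1+a)/2)*q^((1-a)/2) - (1-p)^((1+a)/2)*(1-q)^((1-a)/2)).
alpha = 2.0, p = 0.8, q = 0.95.
e1 = (1+alpha)/2 = 1.5, e2 = (1-alpha)/2 = -0.5.
t1 = p^e1 * q^e2 = 0.8^1.5 * 0.95^-0.5 = 0.73413.
t2 = (1-p)^e1 * (1-q)^e2 = 0.2^1.5 * 0.05^-0.5 = 0.4.
4/(1-alpha^2) = -1.333333.
D = -1.333333*(1 - 0.73413 - 0.4) = 0.1788

0.1788


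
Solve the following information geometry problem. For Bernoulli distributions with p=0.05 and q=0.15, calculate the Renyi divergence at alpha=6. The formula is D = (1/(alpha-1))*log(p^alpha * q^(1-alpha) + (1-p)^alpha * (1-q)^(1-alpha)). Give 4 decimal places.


Renyi divergence of order alpha between Bernoulli distributions:
D = (1/(alpha-1))*log(p^alpha * q^(1-alpha) + (1-p)^alpha * (1-q)^(1-alpha)).
alpha = 6, p = 0.05, q = 0.15.
p^alpha * q^(1-alpha) = 0.05^6 * 0.15^-5 = 0.000206.
(1-p)^alpha * (1-q)^(1-alpha) = 0.95^6 * 0.85^-5 = 1.656712.
sum = 0.000206 + 1.656712 = 1.656918.
D = (1/5)*log(1.656918) = 0.1010

0.1010


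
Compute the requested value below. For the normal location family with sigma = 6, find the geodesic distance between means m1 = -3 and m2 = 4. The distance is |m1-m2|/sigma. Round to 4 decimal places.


On the fixed-variance normal subfamily, geodesic distance = |m1-m2|/sigma.
|-3 - 4| = 7.
sigma = 6.
d = 7/6 = 1.1667

1.1667


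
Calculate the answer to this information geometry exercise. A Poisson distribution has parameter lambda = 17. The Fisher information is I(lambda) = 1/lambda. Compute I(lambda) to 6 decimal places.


Fisher information for Poisson: I(lambda) = 1/lambda.
lambda = 17.
I(lambda) = 1/17 = 0.058824

0.058824


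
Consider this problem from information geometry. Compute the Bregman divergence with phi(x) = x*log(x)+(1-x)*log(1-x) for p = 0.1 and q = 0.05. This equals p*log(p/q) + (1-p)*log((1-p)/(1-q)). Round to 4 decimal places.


Bregman divergence with negative entropy generator:
D = p*log(p/q) + (1-p)*log((1-p)/(1-q)).
p = 0.1, q = 0.05.
p*log(p/q) = 0.1*log(0.1/0.05) = 0.069315.
(1-p)*log((1-p)/(1-q)) = 0.9*log(0.9/0.95) = -0.04866.
D = 0.069315 + -0.04866 = 0.0207

0.0207


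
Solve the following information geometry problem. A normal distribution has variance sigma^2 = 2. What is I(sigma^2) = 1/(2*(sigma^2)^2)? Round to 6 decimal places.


Fisher information for variance: I(sigma^2) = 1/(2*sigma^4).
sigma^2 = 2, so sigma^4 = 4.
I = 1/(2*4) = 1/8 = 0.125000

0.125000


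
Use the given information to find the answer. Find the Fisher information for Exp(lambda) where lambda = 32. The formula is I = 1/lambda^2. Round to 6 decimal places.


Fisher information for exponential: I(lambda) = 1/lambda^2.
lambda = 32, lambda^2 = 1024.
I = 1/1024 = 0.000977

0.000977


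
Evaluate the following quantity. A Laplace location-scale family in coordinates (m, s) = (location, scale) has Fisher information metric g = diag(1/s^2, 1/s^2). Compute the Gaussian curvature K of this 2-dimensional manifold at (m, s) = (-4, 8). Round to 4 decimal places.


The metric has the form g = (A dm^2 + B ds^2)/s^2 with A = 1, B = 1.
Substitute u = sqrt(A/B)*m: g = B*(du^2 + ds^2)/s^2, i.e. B times the
Poincare upper half-plane metric, which has constant Gaussian curvature -1.
Scaling a 2D metric by a constant c divides the Gaussian curvature by c,
so K = -1/B = -1/(1) = -1.0000 everywhere (the point (m, s) = (-4, 8) is irrelevant:
the curvature is constant).
The requested Gaussian curvature is K = -1.0000.

-1.0000


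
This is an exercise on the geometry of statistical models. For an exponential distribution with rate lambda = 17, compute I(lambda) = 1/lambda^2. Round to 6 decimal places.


Fisher information for exponential: I(lambda) = 1/lambda^2.
lambda = 17, lambda^2 = 289.
I = 1/289 = 0.003460

0.003460


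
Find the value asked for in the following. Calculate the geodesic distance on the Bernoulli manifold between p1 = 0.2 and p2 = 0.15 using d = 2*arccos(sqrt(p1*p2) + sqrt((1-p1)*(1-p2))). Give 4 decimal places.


Geodesic distance on Bernoulli manifold:
d(p1,p2) = 2*arccos(sqrt(p1*p2) + sqrt((1-p1)*(1-p2))).
sqrt(p1*p2) = sqrt(0.2*0.15) = 0.173205.
sqrt((1-p1)*(1-p2)) = sqrt(0.8*0.85) = 0.824621.
arg = 0.173205 + 0.824621 = 0.997826.
d = 2*arccos(0.997826) = 0.1319

0.1319


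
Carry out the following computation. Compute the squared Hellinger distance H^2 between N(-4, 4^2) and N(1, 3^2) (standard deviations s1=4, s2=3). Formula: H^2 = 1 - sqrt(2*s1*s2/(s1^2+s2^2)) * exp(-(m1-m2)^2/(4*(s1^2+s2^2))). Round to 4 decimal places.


Squared Hellinger distance for Gaussians:
H^2 = 1 - sqrt(2*s1*s2/(s1^2+s2^2)) * exp(-(m1-m2)^2/(4*(s1^2+s2^2))).
s1^2 = 16, s2^2 = 9, s1^2+s2^2 = 25.
sqrt(2*4*3/(25)) = 0.979796.
(m1-m2)^2 = (-5)^2 = 25.
exp(-25/(4*25)) = exp(-0.25) = 0.778801.
H^2 = 1 - 0.979796*0.778801 = 0.2369

0.2369


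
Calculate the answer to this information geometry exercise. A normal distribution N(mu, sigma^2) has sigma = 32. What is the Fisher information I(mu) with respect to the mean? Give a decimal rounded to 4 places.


The Fisher information for the mean of a normal distribution is I(mu) = 1/sigma^2.
sigma = 32, so sigma^2 = 1024.
I(mu) = 1/1024 = 0.0010

0.0010


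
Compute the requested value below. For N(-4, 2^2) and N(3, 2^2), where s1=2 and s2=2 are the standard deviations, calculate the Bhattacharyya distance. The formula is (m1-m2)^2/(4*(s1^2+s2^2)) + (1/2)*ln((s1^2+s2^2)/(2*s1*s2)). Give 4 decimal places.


Bhattacharyya distance between two Gaussians:
DB = (m1-m2)^2/(4*(s1^2+s2^2)) + (1/2)*ln((s1^2+s2^2)/(2*s1*s2)).
(m1-m2)^2 = (-7)^2 = 49.
s1^2+s2^2 = 4 + 4 = 8.
term1 = 49/32 = 1.53125.
term2 = 0.5*ln(8/8.0) = 0.0.
DB = 1.53125 + 0.0 = 1.5313

1.5313


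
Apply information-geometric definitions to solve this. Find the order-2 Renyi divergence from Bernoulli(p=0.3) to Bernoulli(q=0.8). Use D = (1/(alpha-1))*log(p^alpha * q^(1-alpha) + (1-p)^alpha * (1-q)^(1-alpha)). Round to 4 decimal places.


Renyi divergence of order alpha between Bernoulli distributions:
D = (1/(alpha-1))*log(p^alpha * q^(1-alpha) + (1-p)^alpha * (1-q)^(1-alpha)).
alpha = 2, p = 0.3, q = 0.8.
p^alpha * q^(1-alpha) = 0.3^2 * 0.8^-1 = 0.1125.
(1-p)^alpha * (1-q)^(1-alpha) = 0.7^2 * 0.2^-1 = 2.45.
sum = 0.1125 + 2.45 = 2.5625.
D = (1/1)*log(2.5625) = 0.9410

0.9410


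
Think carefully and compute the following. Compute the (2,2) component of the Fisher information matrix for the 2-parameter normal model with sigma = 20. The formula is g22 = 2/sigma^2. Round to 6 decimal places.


For the 2-parameter normal family, the Fisher metric has:
  g11 = 1/sigma^2, g22 = 2/sigma^2.
sigma = 20, sigma^2 = 400.
g22 = 0.005000

0.005000


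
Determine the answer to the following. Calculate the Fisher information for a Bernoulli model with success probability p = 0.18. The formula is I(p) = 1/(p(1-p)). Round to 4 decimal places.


For Bernoulli(p), Fisher information is I(p) = 1/(p*(1-p)).
p = 0.18, 1-p = 0.82.
p*(1-p) = 0.1476.
I(p) = 1/0.1476 = 6.7751

6.7751


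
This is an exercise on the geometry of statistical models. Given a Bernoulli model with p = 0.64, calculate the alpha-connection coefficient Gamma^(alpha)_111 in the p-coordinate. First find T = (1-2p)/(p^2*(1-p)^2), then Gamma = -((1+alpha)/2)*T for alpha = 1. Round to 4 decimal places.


Skewness (Amari-Chentsov) tensor: T = (1-2p)/(p^2*(1-p)^2).
p = 0.64, 1-2p = -0.28, p^2 = 0.4096, (1-p)^2 = 0.1296.
T = -0.28/(0.4096 * 0.1296) = -5.274643.
In the p-coordinate, Gamma^(alpha) = Gamma^(0) - (alpha/2)*T with Gamma^(0) = (1/2)*g'(p) = -T/2,
so Gamma^(alpha) = -((1+alpha)/2)*T.
alpha = 1, -(1+alpha)/2 = -1.0.
Gamma = -1.0 * -5.274643 = 5.2746

5.2746


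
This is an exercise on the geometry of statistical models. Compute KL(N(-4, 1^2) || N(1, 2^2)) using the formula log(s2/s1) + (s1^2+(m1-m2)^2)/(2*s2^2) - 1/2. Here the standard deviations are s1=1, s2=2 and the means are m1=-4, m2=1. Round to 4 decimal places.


KL divergence between normal distributions:
KL = log(s2/s1) + (s1^2 + (m1-m2)^2)/(2*s2^2) - 1/2.
log(2/1) = 0.693147.
(1^2 + (-4-1)^2)/(2*2^2) = (1 + 25)/8 = 3.25.
KL = 0.693147 + 3.25 - 0.5 = 3.4431

3.4431


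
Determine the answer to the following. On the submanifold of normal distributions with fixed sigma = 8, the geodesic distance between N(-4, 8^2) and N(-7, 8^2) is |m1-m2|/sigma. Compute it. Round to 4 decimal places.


On the fixed-variance normal subfamily, geodesic distance = |m1-m2|/sigma.
|-4 - -7| = 3.
sigma = 8.
d = 3/8 = 0.3750

0.3750


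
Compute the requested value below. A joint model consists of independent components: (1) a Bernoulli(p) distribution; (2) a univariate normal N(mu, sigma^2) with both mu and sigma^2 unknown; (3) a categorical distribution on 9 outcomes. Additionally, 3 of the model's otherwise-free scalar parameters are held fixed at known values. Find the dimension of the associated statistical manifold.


The dimension of a statistical manifold equals the number of free
(independent) real parameters of the model. For a product of independent
blocks the parameter counts add.
- Bernoulli (p): 1.
- normal (mu, sigma^2): 2.
- categorical on 9 outcomes (probabilities sum to 1): 9-1 = 8.
Total = 1 + 2 + 8 = 11.
3 parameter(s) fixed at known values: 11 - 3 = 8.
Dimension = 8

8


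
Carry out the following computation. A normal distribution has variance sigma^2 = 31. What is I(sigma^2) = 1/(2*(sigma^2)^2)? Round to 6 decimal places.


Fisher information for variance: I(sigma^2) = 1/(2*sigma^4).
sigma^2 = 31, so sigma^4 = 961.
I = 1/(2*961) = 1/1922 = 0.000520

0.000520


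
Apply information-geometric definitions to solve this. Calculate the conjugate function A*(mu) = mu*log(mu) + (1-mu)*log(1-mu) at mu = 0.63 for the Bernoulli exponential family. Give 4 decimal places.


Legendre transform for Bernoulli:
A*(mu) = mu*log(mu) + (1-mu)*log(1-mu).
mu = 0.63, 1-mu = 0.37.
mu*log(mu) = 0.63*log(0.63) = -0.291082.
(1-mu)*log(1-mu) = 0.37*log(0.37) = -0.367873.
A* = -0.291082 + -0.367873 = -0.6590

-0.6590


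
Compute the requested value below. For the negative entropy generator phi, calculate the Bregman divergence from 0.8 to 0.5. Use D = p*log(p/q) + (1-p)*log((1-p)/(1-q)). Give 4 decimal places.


Bregman divergence with negative entropy generator:
D = p*log(p/q) + (1-p)*log((1-p)/(1-q)).
p = 0.8, q = 0.5.
p*log(p/q) = 0.8*log(0.8/0.5) = 0.376003.
(1-p)*log((1-p)/(1-q)) = 0.2*log(0.2/0.5) = -0.183258.
D = 0.376003 + -0.183258 = 0.1927

0.1927


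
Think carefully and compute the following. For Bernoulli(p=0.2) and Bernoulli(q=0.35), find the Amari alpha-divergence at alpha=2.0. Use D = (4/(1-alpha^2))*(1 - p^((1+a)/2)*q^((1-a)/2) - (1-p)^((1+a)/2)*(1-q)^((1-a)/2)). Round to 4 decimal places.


Amari alpha-divergence:
D = (4/(1-alpha^2))*(1 - p^((1+a)/2)*q^((1-a)/2) - (1-p)^((1+a)/2)*(1-q)^((1-a)/2)).
alpha = 2.0, p = 0.2, q = 0.35.
e1 = (1+alpha)/2 = 1.5, e2 = (1-alpha)/2 = -0.5.
t1 = p^e1 * q^e2 = 0.2^1.5 * 0.35^-0.5 = 0.151186.
t2 = (1-p)^e1 * (1-q)^e2 = 0.8^1.5 * 0.65^-0.5 = 0.88752.
4/(1-alpha^2) = -1.333333.
D = -1.333333*(1 - 0.151186 - 0.88752) = 0.0516

0.0516


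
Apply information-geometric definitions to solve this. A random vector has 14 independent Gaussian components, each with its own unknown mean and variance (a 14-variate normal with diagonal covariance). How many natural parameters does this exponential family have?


Exponential family dimension calculation:
Each univariate normal has two natural parameters (mu/sigma^2 and -1/(2 sigma^2)).
With 14 independent components, dim = 2 * 14 = 28.

28


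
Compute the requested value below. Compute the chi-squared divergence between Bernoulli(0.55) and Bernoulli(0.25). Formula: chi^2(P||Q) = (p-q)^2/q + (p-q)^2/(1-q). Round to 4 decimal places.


Chi-squared divergence between Bernoulli distributions:
chi^2 = (p-q)^2/q + (p-q)^2/(1-q).
p = 0.55, q = 0.25, p-q = 0.3.
(p-q)^2 = 0.09.
term1 = 0.09/0.25 = 0.36.
term2 = 0.09/0.75 = 0.12.
chi^2 = 0.36 + 0.12 = 0.4800

0.4800


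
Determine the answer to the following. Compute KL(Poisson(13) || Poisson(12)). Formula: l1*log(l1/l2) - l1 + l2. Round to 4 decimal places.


KL divergence for Poisson:
KL = l1*log(l1/l2) - l1 + l2.
l1 = 13, l2 = 12.
log(13/12) = 0.080043.
l1*log(l1/l2) = 13 * 0.080043 = 1.040555.
KL = 1.040555 - 13 + 12 = 0.0406

0.0406


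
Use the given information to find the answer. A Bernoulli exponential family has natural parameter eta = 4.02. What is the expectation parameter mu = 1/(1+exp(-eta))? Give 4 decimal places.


Dual coordinate (expectation parameter) for Bernoulli:
mu = 1/(1+exp(-eta)).
eta = 4.02.
exp(-eta) = exp(-4.02) = 0.017953.
mu = 1/(1+0.017953) = 0.9824

0.9824


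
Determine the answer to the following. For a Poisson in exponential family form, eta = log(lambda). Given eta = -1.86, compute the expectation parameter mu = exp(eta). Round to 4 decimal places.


Expectation parameter for Poisson exponential family:
mu = exp(eta).
eta = -1.86.
mu = exp(-1.86) = 0.1557

0.1557


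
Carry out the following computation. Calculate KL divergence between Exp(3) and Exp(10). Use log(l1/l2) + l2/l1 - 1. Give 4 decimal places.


KL divergence for exponential family:
KL = log(l1/l2) + l2/l1 - 1.
log(3/10) = -1.203973.
10/3 = 3.333333.
KL = -1.203973 + 3.333333 - 1 = 1.1294

1.1294


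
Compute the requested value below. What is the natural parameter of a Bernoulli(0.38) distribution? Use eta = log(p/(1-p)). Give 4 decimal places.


Natural parameter for Bernoulli: eta = log(p/(1-p)).
p = 0.38, 1-p = 0.62.
p/(1-p) = 0.612903.
eta = log(0.612903) = -0.4895

-0.4895


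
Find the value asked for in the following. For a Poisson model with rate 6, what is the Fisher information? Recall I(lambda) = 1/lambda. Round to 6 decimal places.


Fisher information for Poisson: I(lambda) = 1/lambda.
lambda = 6.
I(lambda) = 1/6 = 0.166667

0.166667


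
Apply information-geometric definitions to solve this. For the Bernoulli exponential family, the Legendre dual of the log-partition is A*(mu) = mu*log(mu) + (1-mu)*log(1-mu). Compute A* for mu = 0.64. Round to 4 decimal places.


Legendre transform for Bernoulli:
A*(mu) = mu*log(mu) + (1-mu)*log(1-mu).
mu = 0.64, 1-mu = 0.36.
mu*log(mu) = 0.64*log(0.64) = -0.285624.
(1-mu)*log(1-mu) = 0.36*log(0.36) = -0.367794.
A* = -0.285624 + -0.367794 = -0.6534

-0.6534


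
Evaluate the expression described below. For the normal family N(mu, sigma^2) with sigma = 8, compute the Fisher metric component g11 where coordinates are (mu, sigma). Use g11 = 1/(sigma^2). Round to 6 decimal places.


For the 2-parameter normal family, the Fisher metric has:
  g11 = 1/sigma^2, g22 = 2/sigma^2.
sigma = 8, sigma^2 = 64.
g11 = 0.015625

0.015625


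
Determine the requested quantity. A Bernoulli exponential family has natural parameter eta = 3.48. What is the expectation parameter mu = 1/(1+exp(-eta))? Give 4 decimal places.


Dual coordinate (expectation parameter) for Bernoulli:
mu = 1/(1+exp(-eta)).
eta = 3.48.
exp(-eta) = exp(-3.48) = 0.030807.
mu = 1/(1+0.030807) = 0.9701

0.9701


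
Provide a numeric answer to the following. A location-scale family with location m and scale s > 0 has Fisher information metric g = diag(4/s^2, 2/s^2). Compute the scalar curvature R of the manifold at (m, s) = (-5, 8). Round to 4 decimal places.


The metric has the form g = (A dm^2 + B ds^2)/s^2 with A = 4, B = 2.
Substitute u = sqrt(A/B)*m: g = B*(du^2 + ds^2)/s^2, i.e. B times the
Poincare upper half-plane metric, which has constant Gaussian curvature -1.
Scaling a 2D metric by a constant c divides the Gaussian curvature by c,
so K = -1/B = -1/(2) = -0.5000 everywhere (the point (m, s) = (-5, 8) is irrelevant:
the curvature is constant).
Scalar curvature in dimension 2: R = 2K = -2/(2) = -1.0000.

-1.0000


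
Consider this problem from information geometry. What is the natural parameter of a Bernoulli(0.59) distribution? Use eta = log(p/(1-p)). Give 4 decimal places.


Natural parameter for Bernoulli: eta = log(p/(1-p)).
p = 0.59, 1-p = 0.41.
p/(1-p) = 1.439024.
eta = log(1.439024) = 0.3640

0.3640


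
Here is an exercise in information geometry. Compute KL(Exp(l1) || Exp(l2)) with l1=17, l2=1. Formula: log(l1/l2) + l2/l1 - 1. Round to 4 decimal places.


KL divergence for exponential family:
KL = log(l1/l2) + l2/l1 - 1.
log(17/1) = 2.833213.
1/17 = 0.058824.
KL = 2.833213 + 0.058824 - 1 = 1.8920

1.8920


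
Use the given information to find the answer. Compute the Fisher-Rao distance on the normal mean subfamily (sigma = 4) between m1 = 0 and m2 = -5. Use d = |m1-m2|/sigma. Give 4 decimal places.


On the fixed-variance normal subfamily, geodesic distance = |m1-m2|/sigma.
|0 - -5| = 5.
sigma = 4.
d = 5/4 = 1.2500

1.2500


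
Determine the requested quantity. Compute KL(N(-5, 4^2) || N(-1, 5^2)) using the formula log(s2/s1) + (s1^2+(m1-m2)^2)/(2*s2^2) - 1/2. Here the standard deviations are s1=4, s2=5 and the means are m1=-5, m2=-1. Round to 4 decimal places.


KL divergence between normal distributions:
KL = log(s2/s1) + (s1^2 + (m1-m2)^2)/(2*s2^2) - 1/2.
log(5/4) = 0.223144.
(4^2 + (-5--1)^2)/(2*5^2) = (16 + 16)/50 = 0.64.
KL = 0.223144 + 0.64 - 0.5 = 0.3631

0.3631


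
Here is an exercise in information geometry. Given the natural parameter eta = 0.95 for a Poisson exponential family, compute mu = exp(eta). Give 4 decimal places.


Expectation parameter for Poisson exponential family:
mu = exp(eta).
eta = 0.95.
mu = exp(0.95) = 2.5857

2.5857


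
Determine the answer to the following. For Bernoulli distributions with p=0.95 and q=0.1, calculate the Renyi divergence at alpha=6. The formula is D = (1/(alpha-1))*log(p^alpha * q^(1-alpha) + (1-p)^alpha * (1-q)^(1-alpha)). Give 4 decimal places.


Renyi divergence of order alpha between Bernoulli distributions:
D = (1/(alpha-1))*log(p^alpha * q^(1-alpha) + (1-p)^alpha * (1-q)^(1-alpha)).
alpha = 6, p = 0.95, q = 0.1.
p^alpha * q^(1-alpha) = 0.95^6 * 0.1^-5 = 73509.189062.
(1-p)^alpha * (1-q)^(1-alpha) = 0.05^6 * 0.9^-5 = 0.0.
sum = 73509.189062 + 0.0 = 73509.189063.
D = (1/5)*log(73509.189063) = 2.2410

2.2410


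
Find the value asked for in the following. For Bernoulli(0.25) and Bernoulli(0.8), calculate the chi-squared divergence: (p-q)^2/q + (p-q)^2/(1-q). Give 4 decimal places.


Chi-squared divergence between Bernoulli distributions:
chi^2 = (p-q)^2/q + (p-q)^2/(1-q).
p = 0.25, q = 0.8, p-q = -0.55.
(p-q)^2 = 0.3025.
term1 = 0.3025/0.8 = 0.378125.
term2 = 0.3025/0.2 = 1.5125.
chi^2 = 0.378125 + 1.5125 = 1.8906

1.8906


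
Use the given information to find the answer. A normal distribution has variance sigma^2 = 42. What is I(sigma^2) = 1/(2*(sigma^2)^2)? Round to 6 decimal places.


Fisher information for variance: I(sigma^2) = 1/(2*sigma^4).
sigma^2 = 42, so sigma^4 = 1764.
I = 1/(2*1764) = 1/3528 = 0.000283

0.000283


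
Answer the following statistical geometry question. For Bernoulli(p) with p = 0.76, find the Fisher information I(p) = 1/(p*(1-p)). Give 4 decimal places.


For Bernoulli(p), Fisher information is I(p) = 1/(p*(1-p)).
p = 0.76, 1-p = 0.24.
p*(1-p) = 0.1824.
I(p) = 1/0.1824 = 5.4825

5.4825


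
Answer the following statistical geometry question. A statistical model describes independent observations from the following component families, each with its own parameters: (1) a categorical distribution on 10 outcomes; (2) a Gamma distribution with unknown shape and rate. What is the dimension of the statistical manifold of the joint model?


The dimension of a statistical manifold equals the number of free
(independent) real parameters of the model. For a product of independent
blocks the parameter counts add.
- categorical on 10 outcomes (probabilities sum to 1): 10-1 = 9.
- Gamma (shape, rate): 2.
Total = 9 + 2 = 11.
Dimension = 11

11


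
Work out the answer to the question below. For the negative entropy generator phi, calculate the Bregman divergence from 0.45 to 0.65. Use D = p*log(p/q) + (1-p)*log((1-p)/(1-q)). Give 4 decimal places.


Bregman divergence with negative entropy generator:
D = p*log(p/q) + (1-p)*log((1-p)/(1-q)).
p = 0.45, q = 0.65.
p*log(p/q) = 0.45*log(0.45/0.65) = -0.165476.
(1-p)*log((1-p)/(1-q)) = 0.55*log(0.55/0.35) = 0.248592.
D = -0.165476 + 0.248592 = 0.0831

0.0831


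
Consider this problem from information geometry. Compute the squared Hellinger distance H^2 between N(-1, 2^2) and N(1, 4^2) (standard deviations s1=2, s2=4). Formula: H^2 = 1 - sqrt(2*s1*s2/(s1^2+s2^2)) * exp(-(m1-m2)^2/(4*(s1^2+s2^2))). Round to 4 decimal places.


Squared Hellinger distance for Gaussians:
H^2 = 1 - sqrt(2*s1*s2/(s1^2+s2^2)) * exp(-(m1-m2)^2/(4*(s1^2+s2^2))).
s1^2 = 4, s2^2 = 16, s1^2+s2^2 = 20.
sqrt(2*2*4/(20)) = 0.894427.
(m1-m2)^2 = (-2)^2 = 4.
exp(-4/(4*20)) = exp(-0.05) = 0.951229.
H^2 = 1 - 0.894427*0.951229 = 0.1492

0.1492
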